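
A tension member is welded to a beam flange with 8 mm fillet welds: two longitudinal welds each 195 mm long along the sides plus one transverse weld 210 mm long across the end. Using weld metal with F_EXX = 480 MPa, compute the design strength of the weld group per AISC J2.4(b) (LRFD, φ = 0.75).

φR_n ≈ 790 kN

t_e = 0.707 × 8 = 5.656 mm.
R_nwl = 0.6 × 480 × 5.656 × 390 × 10⁻³ = 635.3 kN (longitudinal, 2 welds).
R_nwt = 0.6 × 480 × 5.656 × 210 × 10⁻³ = 342.1 kN (transverse, base value).
(i) R_nwl + R_nwt = 977.4 kN; (ii) 0.85 R_nwl + 1.5 R_nwt = 1053 kN.
R_n = max = 1053 kN [governs: (ii)]; φR_n = 789.8 kN.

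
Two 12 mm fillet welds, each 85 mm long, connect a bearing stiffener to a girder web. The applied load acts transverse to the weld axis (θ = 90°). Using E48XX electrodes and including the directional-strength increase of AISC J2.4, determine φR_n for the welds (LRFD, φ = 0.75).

φR_n ≈ 467 kN

E48XX → F_EXX = 480 MPa.
t_e = 0.707 × 12 = 8.484 mm; A_we = 8.484 × 170 = 1442 mm².
Directional factor: 1.0 + 0.5 sin^1.5(90°) = 1.5.
F_nw = 0.6 × 480 × 1.5 = 432 MPa.
φR_n = 0.75 × 432 × 1442 × 10⁻³ = 467.3 kN.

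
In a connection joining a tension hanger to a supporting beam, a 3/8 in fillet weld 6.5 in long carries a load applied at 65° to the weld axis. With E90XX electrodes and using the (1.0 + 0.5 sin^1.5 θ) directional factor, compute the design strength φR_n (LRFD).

φR_n ≈ 99.9 kips

E90XX → F_EXX = 90 ksi.
t_e = 0.707 × 0.375 = 0.2651 in; A_we = 0.2651 × 6.5 = 1.723 in².
Directional factor: 1.0 + 0.5 sin^1.5(65°) = 1.431.
F_nw = 0.6 × 90 × 1.431 = 77.3 ksi.
φR_n = 0.75 × 77.3 × 1.723 = 99.9 kips.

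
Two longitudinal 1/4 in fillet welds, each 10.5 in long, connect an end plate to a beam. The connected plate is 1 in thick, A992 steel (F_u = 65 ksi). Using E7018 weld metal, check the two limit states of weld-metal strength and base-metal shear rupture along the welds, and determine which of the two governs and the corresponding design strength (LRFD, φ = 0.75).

E70XX → F_EXX = 70 ksi.
t_e = 0.707 × 0.25 = 0.1767 in; L = 21 in.
Weld metal: φR_n = 0.75 × 0.6 × 70 × 0.1767 × 21 = 116.9 kips.
Base metal (shear rupture): φR_n = 0.75 × 0.6 × 65 × 1 × 21 = 614.2 kips.
Governing: weld metal.

φR_n ≈ 117 kips (weld metal governs)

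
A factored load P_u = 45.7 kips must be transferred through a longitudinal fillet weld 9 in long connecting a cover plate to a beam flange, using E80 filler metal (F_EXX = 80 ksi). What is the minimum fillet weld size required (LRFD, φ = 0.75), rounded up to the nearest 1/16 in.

Total weld length L = 9 in.
Required throat t_e = P_u / (φ × 0.6 F_EXX × L) = 45.7 / (0.75 × 0.6 × 80 × 9) = 0.141 in.
Required leg w = t_e / 0.707 = 0.1995 in → use 1/4 in.

w = 1/4 in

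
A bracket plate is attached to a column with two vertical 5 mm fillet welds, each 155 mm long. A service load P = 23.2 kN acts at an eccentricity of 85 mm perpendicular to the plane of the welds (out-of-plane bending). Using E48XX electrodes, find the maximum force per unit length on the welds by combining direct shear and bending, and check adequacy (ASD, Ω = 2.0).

E48XX → F_EXX = 480 MPa.
L_w = 2 × 155 = 310 mm; section modulus (unit throat) S = 2 × L²/6 = 8008 mm².
Direct shear f_v = P/L_w = 23.2×10³/310 = 74.84 N/mm.
Moment M = P × e = 23.2×10³ × 85 = 1972000 N·mm; bending f_b = M/S = 246.2 N/mm.
f_max = √(f_v² + f_b²) = √(74.84² + 246.2²) = 257.4 N/mm.
r_n/Ω = (1/2.0) × 0.6 × 480 × (0.707 × 5) = 509 N/mm → adequate.

f_max ≈ 257 N/mm; adequate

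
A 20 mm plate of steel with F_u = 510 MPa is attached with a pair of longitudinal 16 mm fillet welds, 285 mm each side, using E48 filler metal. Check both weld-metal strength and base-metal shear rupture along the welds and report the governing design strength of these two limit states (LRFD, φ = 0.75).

E48XX → F_EXX = 480 MPa.
t_e = 0.707 × 16 = 11.31 mm; L = 570 mm.
Weld metal: φR_n = 0.75 × 0.6 × 480 × 11.31 × 570 × 10⁻³ = 1393 kN.
Base metal (shear rupture): φR_n = 0.75 × 0.6 × 510 × 20 × 570 × 10⁻³ = 2616 kN.
Governing: weld metal.

φR_n ≈ 1390 kN (weld metal governs)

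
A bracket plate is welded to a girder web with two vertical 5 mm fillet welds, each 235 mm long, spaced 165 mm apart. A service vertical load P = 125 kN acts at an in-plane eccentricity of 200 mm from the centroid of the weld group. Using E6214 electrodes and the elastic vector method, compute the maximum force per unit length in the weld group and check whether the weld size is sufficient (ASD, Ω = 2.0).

f_max ≈ 851 N/mm; NOT adequate

E62XX → F_EXX = 620 MPa.
Total weld length L_w = 470 mm. Treat welds as unit-width lines.
Polar moment about centroid: J = 2[d³/12 + d(b/2)²] = 2[235³/12 + 235×82.5²] = 5362000 mm³.
Direct shear f_v = P/L_w = 125×10³ / 470 = 266 N/mm (vertical).
Torsion M = P·e = 125×10³ × 200 = 25000000 N·mm.
Critical point at (x, y) = (82.5, 117.5) from centroid. f_tx = M·y/J = 547.8 N/mm; f_ty = M·x/J = 384.7 N/mm.
Resultant f_max = √[f_tx² + (f_v + f_ty)²] = √[547.8² + (266 + 384.7)²] = 850.5 N/mm.
Capacity per unit length: r_n/Ω = (1/2.0) × 0.6 × 620 × (0.707 × 5) = 657.5 N/mm.
850.5 > 657.5 → NOT adequate.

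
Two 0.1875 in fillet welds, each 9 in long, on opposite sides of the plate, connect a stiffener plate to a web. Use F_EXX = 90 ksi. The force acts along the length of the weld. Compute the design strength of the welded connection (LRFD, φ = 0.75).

Effective throat t_e = 0.707 × 0.1875 = 0.1326 in.
Total length L = 18 in; A_we = 0.1326 × 18 = 2.386 in².
F_nw = 0.6 F_EXX = 0.6 × 90 = 54 ksi.
φR_n = 0.75 × 54 × 2.386 = 96.64 kip.

φR_n ≈ 96.6 kip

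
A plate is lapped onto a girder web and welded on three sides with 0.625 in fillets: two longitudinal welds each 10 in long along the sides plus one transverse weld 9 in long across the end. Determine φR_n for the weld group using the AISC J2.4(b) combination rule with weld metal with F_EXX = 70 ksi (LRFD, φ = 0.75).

t_e = 0.707 × 0.625 = 0.4419 in.
R_nwl = 0.6 × 70 × 0.4419 × 20 = 371.2 kips (longitudinal, 2 welds).
R_nwt = 0.6 × 70 × 0.4419 × 9 = 167 kips (transverse, base value).
(i) R_nwl + R_nwt = 538.2 kips; (ii) 0.85 R_nwl + 1.5 R_nwt = 566 kips.
R_n = max = 566 kips [governs: (ii)]; φR_n = 424.5 kips.

φR_n ≈ 425 kips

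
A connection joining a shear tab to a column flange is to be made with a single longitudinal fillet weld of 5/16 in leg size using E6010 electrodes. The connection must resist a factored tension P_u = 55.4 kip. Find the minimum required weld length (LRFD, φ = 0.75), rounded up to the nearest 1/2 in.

L = 9.5 in

E60XX → F_EXX = 60 ksi.
Throat t_e = 0.707 × 0.3125 = 0.2209 in.
φr_n = 0.75 × 0.6 × 60 × 0.2209 = 5.965 kip/in.
L_req = P_u / φr_n = 55.4 / 5.965 = 9.287 in total.
Round up → use L = 9.5 in.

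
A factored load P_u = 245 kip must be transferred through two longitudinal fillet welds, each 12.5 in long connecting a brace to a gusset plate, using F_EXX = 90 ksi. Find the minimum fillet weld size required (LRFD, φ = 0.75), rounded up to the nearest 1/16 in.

w = 3/8 in

Total weld length L = 25 in.
Required throat t_e = P_u / (φ × 0.6 F_EXX × L) = 245 / (0.75 × 0.6 × 90 × 25) = 0.242 in.
Required leg w = t_e / 0.707 = 0.3423 in → use 3/8 in.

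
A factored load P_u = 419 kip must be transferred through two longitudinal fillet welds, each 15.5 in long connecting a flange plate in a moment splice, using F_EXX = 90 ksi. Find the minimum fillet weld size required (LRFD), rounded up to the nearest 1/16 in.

Total weld length L = 31 in.
Required throat t_e = P_u / (φ × 0.6 F_EXX × L) = 419 / (0.75 × 0.6 × 90 × 31) = 0.3337 in.
Required leg w = t_e / 0.707 = 0.472 in → use 1/2 in.

w = 1/2 in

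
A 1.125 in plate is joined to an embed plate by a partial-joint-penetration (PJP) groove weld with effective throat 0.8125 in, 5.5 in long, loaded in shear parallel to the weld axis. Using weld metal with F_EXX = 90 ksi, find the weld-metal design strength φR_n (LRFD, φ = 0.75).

Effective throat (given) t_e = 0.8125 in.
A_we = 0.8125 × 5.5 = 4.469 in².
F_nw = 0.6 F_EXX = 54 ksi.
φR_n = 0.75 × 54 × 4.469 = 181 kips.

φR_n ≈ 181 kips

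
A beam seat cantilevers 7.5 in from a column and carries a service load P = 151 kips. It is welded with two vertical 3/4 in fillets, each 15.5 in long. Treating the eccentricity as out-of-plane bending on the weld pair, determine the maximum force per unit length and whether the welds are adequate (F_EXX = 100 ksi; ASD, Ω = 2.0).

f_max ≈ 15 kip/in; adequate

L_w = 2 × 15.5 = 31 in; section modulus (unit throat) S = 2 × L²/6 = 80.08 in².
Direct shear f_v = P/L_w = 151/31 = 4.871 kip/in.
Moment M = P × e = 151 × 7.5 = 1132.5 kip·in; bending f_b = M/S = 14.14 kip/in.
f_max = √(f_v² + f_b²) = √(4.871² + 14.14²) = 14.96 kip/in.
r_n/Ω = (1/2.0) × 0.6 × 100 × (0.707 × 0.75) = 15.91 kip/in → adequate.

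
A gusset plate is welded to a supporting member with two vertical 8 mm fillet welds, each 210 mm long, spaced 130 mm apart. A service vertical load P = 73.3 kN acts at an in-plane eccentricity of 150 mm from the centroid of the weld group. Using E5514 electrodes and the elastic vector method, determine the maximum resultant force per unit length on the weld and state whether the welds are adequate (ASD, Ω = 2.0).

f_max ≈ 523 N/mm; adequate

E55XX → F_EXX = 550 MPa.
Total weld length L_w = 420 mm. Treat welds as unit-width lines.
Polar moment about centroid: J = 2[d³/12 + d(b/2)²] = 2[210³/12 + 210×65²] = 3318000 mm³.
Direct shear f_v = P/L_w = 73.3×10³ / 420 = 174.5 N/mm (vertical).
Torsion M = P·e = 73.3×10³ × 150 = 10995000 N·mm.
Critical point at (x, y) = (65, 105) from centroid. f_tx = M·y/J = 347.9 N/mm; f_ty = M·x/J = 215.4 N/mm.
Resultant f_max = √[f_tx² + (f_v + f_ty)²] = √[347.9² + (174.5 + 215.4)²] = 522.6 N/mm.
Capacity per unit length: r_n/Ω = (1/2.0) × 0.6 × 550 × (0.707 × 8) = 933.2 N/mm.
522.6 ≤ 933.2 → adequate.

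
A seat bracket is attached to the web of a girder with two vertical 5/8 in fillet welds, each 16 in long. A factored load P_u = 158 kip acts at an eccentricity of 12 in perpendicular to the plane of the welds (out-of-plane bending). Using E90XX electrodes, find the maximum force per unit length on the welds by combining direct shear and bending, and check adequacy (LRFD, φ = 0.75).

E90XX → F_EXX = 90 ksi.
L_w = 2 × 16 = 32 in; section modulus (unit throat) S = 2 × L²/6 = 85.33 in².
Direct shear f_v = P/L_w = 158/32 = 4.938 kip/in.
Moment M = P × e = 158 × 12 = 1896 kip·in; bending f_b = M/S = 22.22 kip/in.
f_max = √(f_v² + f_b²) = √(4.938² + 22.22²) = 22.76 kip/in.
φr_n = 0.75 × 0.6 × 90 × (0.707 × 0.625) = 17.9 kip/in → NOT adequate.

f_max ≈ 22.8 kip/in; NOT adequate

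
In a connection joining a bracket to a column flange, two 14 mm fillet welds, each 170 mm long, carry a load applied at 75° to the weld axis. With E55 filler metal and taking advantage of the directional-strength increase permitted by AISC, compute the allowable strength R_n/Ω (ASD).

E55XX → F_EXX = 550 MPa.
t_e = 0.707 × 14 = 9.898 mm; A_we = 9.898 × 340 = 3365 mm².
Directional factor: 1.0 + 0.5 sin^1.5(75°) = 1.475.
F_nw = 0.6 × 550 × 1.475 = 486.6 MPa.
R_n/Ω = (486.6 × 3365) / 2.0 × 10⁻³ = 818.8 kN.

R_n/Ω ≈ 819 kN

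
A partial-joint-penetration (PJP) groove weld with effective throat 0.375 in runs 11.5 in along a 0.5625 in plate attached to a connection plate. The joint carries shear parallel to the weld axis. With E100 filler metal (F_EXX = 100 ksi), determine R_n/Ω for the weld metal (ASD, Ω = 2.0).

Effective throat (given) t_e = 0.375 in.
A_we = 0.375 × 11.5 = 4.312 in².
F_nw = 0.6 F_EXX = 60 ksi.
R_n/Ω = (60 × 4.312) / 2.0 = 129.4 kip.

R_n/Ω ≈ 129 kip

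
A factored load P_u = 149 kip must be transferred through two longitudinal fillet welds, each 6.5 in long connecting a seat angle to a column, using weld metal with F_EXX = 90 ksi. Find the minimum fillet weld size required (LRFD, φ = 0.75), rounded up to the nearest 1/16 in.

w = 7/16 in

Total weld length L = 13 in.
Required throat t_e = P_u / (φ × 0.6 F_EXX × L) = 149 / (0.75 × 0.6 × 90 × 13) = 0.283 in.
Required leg w = t_e / 0.707 = 0.4003 in → use 7/16 in.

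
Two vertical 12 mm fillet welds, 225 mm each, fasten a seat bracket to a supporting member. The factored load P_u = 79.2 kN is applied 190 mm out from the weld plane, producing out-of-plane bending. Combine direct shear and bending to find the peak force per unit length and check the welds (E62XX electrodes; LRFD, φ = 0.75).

f_max ≈ 909 N/mm; adequate

E62XX → F_EXX = 620 MPa.
L_w = 2 × 225 = 450 mm; section modulus (unit throat) S = 2 × L²/6 = 16880 mm².
Direct shear f_v = P/L_w = 79.2×10³/450 = 176 N/mm.
Moment M = P × e = 79.2×10³ × 190 = 15048000 N·mm; bending f_b = M/S = 891.7 N/mm.
f_max = √(f_v² + f_b²) = √(176² + 891.7²) = 908.9 N/mm.
φr_n = 0.75 × 0.6 × 620 × (0.707 × 12) = 2367 N/mm → adequate.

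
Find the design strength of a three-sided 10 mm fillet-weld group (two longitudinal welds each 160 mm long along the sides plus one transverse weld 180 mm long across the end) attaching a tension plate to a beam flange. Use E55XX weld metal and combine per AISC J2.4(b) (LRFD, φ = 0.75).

E55XX → F_EXX = 550 MPa.
t_e = 0.707 × 10 = 7.07 mm.
R_nwl = 0.6 × 550 × 7.07 × 320 × 10⁻³ = 746.6 kN (longitudinal, 2 welds).
R_nwt = 0.6 × 550 × 7.07 × 180 × 10⁻³ = 420 kN (transverse, base value).
(i) R_nwl + R_nwt = 1167 kN; (ii) 0.85 R_nwl + 1.5 R_nwt = 1265 kN.
R_n = max = 1265 kN [governs: (ii)]; φR_n = 948.4 kN.

φR_n ≈ 948 kN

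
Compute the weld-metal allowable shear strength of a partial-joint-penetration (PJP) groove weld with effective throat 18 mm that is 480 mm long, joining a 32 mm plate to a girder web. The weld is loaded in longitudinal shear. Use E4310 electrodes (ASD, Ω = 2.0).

E43XX → F_EXX = 430 MPa.
Effective throat (given) t_e = 18 mm.
A_we = 18 × 480 = 8640 mm².
F_nw = 0.6 F_EXX = 258 MPa.
R_n/Ω = (258 × 8640) / 2.0 × 10⁻³ = 1115 kN.

R_n/Ω ≈ 1110 kN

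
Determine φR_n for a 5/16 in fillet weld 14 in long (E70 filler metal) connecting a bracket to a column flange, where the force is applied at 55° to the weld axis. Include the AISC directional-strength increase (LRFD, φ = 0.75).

φR_n ≈ 134 kips

E70XX → F_EXX = 70 ksi.
t_e = 0.707 × 0.3125 = 0.2209 in; A_we = 0.2209 × 14 = 3.093 in².
Directional factor: 1.0 + 0.5 sin^1.5(55°) = 1.371.
F_nw = 0.6 × 70 × 1.371 = 57.57 ksi.
φR_n = 0.75 × 57.57 × 3.093 = 133.6 kips.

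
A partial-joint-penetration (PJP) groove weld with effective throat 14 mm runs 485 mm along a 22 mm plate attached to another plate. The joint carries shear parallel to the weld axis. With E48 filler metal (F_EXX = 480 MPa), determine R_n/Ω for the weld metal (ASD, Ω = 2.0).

Effective throat (given) t_e = 14 mm.
A_we = 14 × 485 = 6790 mm².
F_nw = 0.6 F_EXX = 288 MPa.
R_n/Ω = (288 × 6790) / 2.0 × 10⁻³ = 977.8 kN.

R_n/Ω ≈ 978 kN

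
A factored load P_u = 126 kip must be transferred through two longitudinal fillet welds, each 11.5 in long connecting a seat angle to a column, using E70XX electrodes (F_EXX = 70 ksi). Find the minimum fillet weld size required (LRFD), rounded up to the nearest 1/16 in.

Total weld length L = 23 in.
Required throat t_e = P_u / (φ × 0.6 F_EXX × L) = 126 / (0.75 × 0.6 × 70 × 23) = 0.1739 in.
Required leg w = t_e / 0.707 = 0.246 in → use 1/4 in.

w = 1/4 in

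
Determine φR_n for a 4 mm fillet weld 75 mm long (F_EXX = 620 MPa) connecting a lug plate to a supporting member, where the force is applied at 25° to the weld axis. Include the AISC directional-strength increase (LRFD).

t_e = 0.707 × 4 = 2.828 mm; A_we = 2.828 × 75 = 212.1 mm².
Directional factor: 1.0 + 0.5 sin^1.5(25°) = 1.137.
F_nw = 0.6 × 620 × 1.137 = 423.1 MPa.
φR_n = 0.75 × 423.1 × 212.1 × 10⁻³ = 67.3 kN.

φR_n ≈ 67.3 kN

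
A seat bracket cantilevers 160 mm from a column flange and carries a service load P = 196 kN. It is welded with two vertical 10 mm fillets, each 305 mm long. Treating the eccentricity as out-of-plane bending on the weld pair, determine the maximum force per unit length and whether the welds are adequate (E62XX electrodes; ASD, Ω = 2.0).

f_max ≈ 1060 N/mm; adequate

E62XX → F_EXX = 620 MPa.
L_w = 2 × 305 = 610 mm; section modulus (unit throat) S = 2 × L²/6 = 31010 mm².
Direct shear f_v = P/L_w = 196×10³/610 = 321.3 N/mm.
Moment M = P × e = 196×10³ × 160 = 31360000 N·mm; bending f_b = M/S = 1011 N/mm.
f_max = √(f_v² + f_b²) = √(321.3² + 1011²) = 1061 N/mm.
r_n/Ω = (1/2.0) × 0.6 × 620 × (0.707 × 10) = 1315 N/mm → adequate.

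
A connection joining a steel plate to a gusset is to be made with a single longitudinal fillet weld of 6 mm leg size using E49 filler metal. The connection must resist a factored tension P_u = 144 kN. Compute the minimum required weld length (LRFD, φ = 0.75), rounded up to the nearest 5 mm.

E49XX → F_EXX = 490 MPa.
Throat t_e = 0.707 × 6 = 4.242 mm.
φr_n = 0.75 × 0.6 × 490 × 4.242 × 10⁻³ = 0.9354 kN/mm.
L_req = P_u / φr_n = 144 / 0.9354 = 154 mm total.
Round up → use L = 155 mm.

L = 155 mm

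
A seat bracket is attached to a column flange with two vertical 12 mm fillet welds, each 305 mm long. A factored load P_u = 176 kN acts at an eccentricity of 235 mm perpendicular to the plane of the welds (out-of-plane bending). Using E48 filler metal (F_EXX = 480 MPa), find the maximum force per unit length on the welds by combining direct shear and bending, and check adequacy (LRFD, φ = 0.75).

f_max ≈ 1360 N/mm; adequate

L_w = 2 × 305 = 610 mm; section modulus (unit throat) S = 2 × L²/6 = 31010 mm².
Direct shear f_v = P/L_w = 176×10³/610 = 288.5 N/mm.
Moment M = P × e = 176×10³ × 235 = 41360000 N·mm; bending f_b = M/S = 1334 N/mm.
f_max = √(f_v² + f_b²) = √(288.5² + 1334²) = 1365 N/mm.
φr_n = 0.75 × 0.6 × 480 × (0.707 × 12) = 1833 N/mm → adequate.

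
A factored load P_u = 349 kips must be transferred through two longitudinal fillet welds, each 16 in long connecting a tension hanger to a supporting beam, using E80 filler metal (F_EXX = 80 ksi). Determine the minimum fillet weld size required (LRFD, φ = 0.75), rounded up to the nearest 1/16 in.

w = 7/16 in

Total weld length L = 32 in.
Required throat t_e = P_u / (φ × 0.6 F_EXX × L) = 349 / (0.75 × 0.6 × 80 × 32) = 0.303 in.
Required leg w = t_e / 0.707 = 0.4285 in → use 7/16 in.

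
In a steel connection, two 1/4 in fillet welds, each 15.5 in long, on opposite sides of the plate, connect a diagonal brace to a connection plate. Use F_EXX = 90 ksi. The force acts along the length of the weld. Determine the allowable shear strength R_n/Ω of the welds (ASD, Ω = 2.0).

Effective throat t_e = 0.707 × 0.25 = 0.1767 in.
Total length L = 31 in; A_we = 0.1767 × 31 = 5.479 in².
F_nw = 0.6 F_EXX = 0.6 × 90 = 54 ksi.
R_n = 54 × 5.479 = 295.9 kips; R_n/Ω = 295.9/2.0 = 147.9 kips.

R_n/Ω ≈ 148 kips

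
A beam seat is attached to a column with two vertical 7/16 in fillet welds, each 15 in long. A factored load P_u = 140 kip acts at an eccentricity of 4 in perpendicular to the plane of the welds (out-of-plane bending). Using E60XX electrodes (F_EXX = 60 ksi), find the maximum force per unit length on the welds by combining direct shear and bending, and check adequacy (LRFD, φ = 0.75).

f_max ≈ 8.81 kip/in; NOT adequate

L_w = 2 × 15 = 30 in; section modulus (unit throat) S = 2 × L²/6 = 75 in².
Direct shear f_v = P/L_w = 140/30 = 4.667 kip/in.
Moment M = P × e = 140 × 4 = 560 kip·in; bending f_b = M/S = 7.467 kip/in.
f_max = √(f_v² + f_b²) = √(4.667² + 7.467²) = 8.805 kip/in.
φr_n = 0.75 × 0.6 × 60 × (0.707 × 0.4375) = 8.351 kip/in → NOT adequate.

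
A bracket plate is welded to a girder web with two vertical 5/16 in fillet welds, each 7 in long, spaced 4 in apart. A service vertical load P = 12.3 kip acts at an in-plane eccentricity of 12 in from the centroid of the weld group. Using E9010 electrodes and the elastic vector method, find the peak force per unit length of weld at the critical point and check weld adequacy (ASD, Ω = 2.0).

f_max ≈ 5.74 kip/in; adequate

E90XX → F_EXX = 90 ksi.
Total weld length L_w = 14 in. Treat welds as unit-width lines.
Polar moment about centroid: J = 2[d³/12 + d(b/2)²] = 2[7³/12 + 7×2²] = 113.2 in³.
Direct shear f_v = P/L_w = 12.3 / 14 = 0.8786 kip/in (vertical).
Torsion M = P·e = 12.3 × 12 = 147.6 kip·in.
Critical point at (x, y) = (2, 3.5) from centroid. f_tx = M·y/J = 4.565 kip/in; f_ty = M·x/J = 2.609 kip/in.
Resultant f_max = √[f_tx² + (f_v + f_ty)²] = √[4.565² + (0.8786 + 2.609)²] = 5.744 kip/in.
Capacity per unit length: r_n/Ω = (1/2.0) × 0.6 × 90 × (0.707 × 0.3125) = 5.965 kip/in.
5.744 ≤ 5.965 → adequate.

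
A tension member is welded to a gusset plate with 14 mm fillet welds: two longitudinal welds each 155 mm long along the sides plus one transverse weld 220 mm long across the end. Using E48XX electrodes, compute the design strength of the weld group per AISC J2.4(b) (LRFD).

E48XX → F_EXX = 480 MPa.
t_e = 0.707 × 14 = 9.898 mm.
R_nwl = 0.6 × 480 × 9.898 × 310 × 10⁻³ = 883.7 kN (longitudinal, 2 welds).
R_nwt = 0.6 × 480 × 9.898 × 220 × 10⁻³ = 627.1 kN (transverse, base value).
(i) R_nwl + R_nwt = 1511 kN; (ii) 0.85 R_nwl + 1.5 R_nwt = 1692 kN.
R_n = max = 1692 kN [governs: (ii)]; φR_n = 1269 kN.

φR_n ≈ 1270 kN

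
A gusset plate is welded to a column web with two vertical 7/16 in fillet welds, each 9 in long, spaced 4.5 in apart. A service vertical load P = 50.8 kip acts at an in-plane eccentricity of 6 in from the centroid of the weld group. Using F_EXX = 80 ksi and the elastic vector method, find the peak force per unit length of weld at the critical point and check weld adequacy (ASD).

f_max ≈ 8.84 kip/in; NOT adequate

Total weld length L_w = 18 in. Treat welds as unit-width lines.
Polar moment about centroid: J = 2[d³/12 + d(b/2)²] = 2[9³/12 + 9×2.25²] = 212.6 in³.
Direct shear f_v = P/L_w = 50.8 / 18 = 2.822 kip/in (vertical).
Torsion M = P·e = 50.8 × 6 = 304.8 kip·in.
Critical point at (x, y) = (2.25, 4.5) from centroid. f_tx = M·y/J = 6.451 kip/in; f_ty = M·x/J = 3.225 kip/in.
Resultant f_max = √[f_tx² + (f_v + f_ty)²] = √[6.451² + (2.822 + 3.225)²] = 8.842 kip/in.
Capacity per unit length: r_n/Ω = (1/2.0) × 0.6 × 80 × (0.707 × 0.4375) = 7.423 kip/in.
8.842 > 7.423 → NOT adequate.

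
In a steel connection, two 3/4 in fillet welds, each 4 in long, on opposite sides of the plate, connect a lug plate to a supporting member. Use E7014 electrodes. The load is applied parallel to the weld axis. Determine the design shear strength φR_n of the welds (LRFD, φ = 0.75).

E70XX → F_EXX = 70 ksi.
Effective throat t_e = 0.707 × 0.75 = 0.5302 in.
Total length L = 8 in; A_we = 0.5302 × 8 = 4.242 in².
F_nw = 0.6 F_EXX = 0.6 × 70 = 42 ksi.
φR_n = 0.75 × 42 × 4.242 = 133.6 kips.

φR_n ≈ 134 kips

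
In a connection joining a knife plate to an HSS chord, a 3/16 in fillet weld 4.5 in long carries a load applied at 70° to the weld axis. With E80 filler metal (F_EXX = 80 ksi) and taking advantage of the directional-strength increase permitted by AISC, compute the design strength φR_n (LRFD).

t_e = 0.707 × 0.1875 = 0.1326 in; A_we = 0.1326 × 4.5 = 0.5965 in².
Directional factor: 1.0 + 0.5 sin^1.5(70°) = 1.455.
F_nw = 0.6 × 80 × 1.455 = 69.86 ksi.
φR_n = 0.75 × 69.86 × 0.5965 = 31.26 kips.

φR_n ≈ 31.3 kips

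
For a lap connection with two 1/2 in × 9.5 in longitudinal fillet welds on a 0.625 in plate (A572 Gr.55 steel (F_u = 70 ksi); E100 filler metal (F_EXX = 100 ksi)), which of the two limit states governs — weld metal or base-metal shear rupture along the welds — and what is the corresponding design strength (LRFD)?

t_e = 0.707 × 0.5 = 0.3535 in; L = 19 in.
Weld metal: φR_n = 0.75 × 0.6 × 100 × 0.3535 × 19 = 302.2 kip.
Base metal (shear rupture): φR_n = 0.75 × 0.6 × 70 × 0.625 × 19 = 374.1 kip.
Governing: weld metal.

φR_n ≈ 302 kip (weld metal governs)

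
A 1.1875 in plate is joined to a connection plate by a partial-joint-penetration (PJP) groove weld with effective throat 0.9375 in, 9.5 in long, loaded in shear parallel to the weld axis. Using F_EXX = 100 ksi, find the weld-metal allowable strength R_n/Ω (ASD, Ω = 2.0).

Effective throat (given) t_e = 0.9375 in.
A_we = 0.9375 × 9.5 = 8.906 in².
F_nw = 0.6 F_EXX = 60 ksi.
R_n/Ω = (60 × 8.906) / 2.0 = 267.2 kip.

R_n/Ω ≈ 267 kip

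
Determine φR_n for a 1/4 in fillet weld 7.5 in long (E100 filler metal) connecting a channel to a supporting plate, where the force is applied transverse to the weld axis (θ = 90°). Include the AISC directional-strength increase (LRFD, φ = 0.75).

φR_n ≈ 89.5 kips

E100XX → F_EXX = 100 ksi.
t_e = 0.707 × 0.25 = 0.1767 in; A_we = 0.1767 × 7.5 = 1.326 in².
Directional factor: 1.0 + 0.5 sin^1.5(90°) = 1.5.
F_nw = 0.6 × 100 × 1.5 = 90 ksi.
φR_n = 0.75 × 90 × 1.326 = 89.48 kips.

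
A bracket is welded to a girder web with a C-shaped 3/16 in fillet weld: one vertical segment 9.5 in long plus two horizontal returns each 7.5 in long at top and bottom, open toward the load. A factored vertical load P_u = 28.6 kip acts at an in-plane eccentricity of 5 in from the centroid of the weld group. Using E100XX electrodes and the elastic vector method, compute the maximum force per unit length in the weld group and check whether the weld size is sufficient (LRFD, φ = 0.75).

f_max ≈ 2.77 kip/in; adequate

E100XX → F_EXX = 100 ksi.
Total weld length L_w = 24.5 in. Treat welds as unit-width lines.
Centroid: x̄ = 2×7.5×3.75 / 24.5 = 2.296 in from the vertical weld.
Polar moment about centroid: J = I_x + I_y = [9.5³/12 + 2×7.5×4.75²] + [9.5×2.296² + 2(7.5³/12 + 7.5×1.454²)] = 562 in³.
Direct shear f_v = P/L_w = 28.6 / 24.5 = 1.167 kip/in (vertical).
Torsion M = P·e = 28.6 × 5 = 143 kip·in.
Critical point at (x, y) = (5.204, 4.75) from centroid. f_tx = M·y/J = 1.209 kip/in; f_ty = M·x/J = 1.324 kip/in.
Resultant f_max = √[f_tx² + (f_v + f_ty)²] = √[1.209² + (1.167 + 1.324)²] = 2.769 kip/in.
Capacity per unit length: φr_n = 0.75 × 0.6 × 100 × (0.707 × 0.1875) = 5.965 kip/in.
2.769 ≤ 5.965 → adequate.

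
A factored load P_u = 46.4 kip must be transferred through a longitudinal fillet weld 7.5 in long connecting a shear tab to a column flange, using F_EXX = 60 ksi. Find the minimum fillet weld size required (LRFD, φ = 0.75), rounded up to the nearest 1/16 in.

Total weld length L = 7.5 in.
Required throat t_e = P_u / (φ × 0.6 F_EXX × L) = 46.4 / (0.75 × 0.6 × 60 × 7.5) = 0.2291 in.
Required leg w = t_e / 0.707 = 0.3241 in → use 3/8 in.

w = 3/8 in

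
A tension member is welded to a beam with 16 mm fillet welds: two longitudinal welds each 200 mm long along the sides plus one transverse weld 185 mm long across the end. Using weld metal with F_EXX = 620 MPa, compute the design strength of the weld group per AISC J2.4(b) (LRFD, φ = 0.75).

φR_n ≈ 1950 kN

t_e = 0.707 × 16 = 11.31 mm.
R_nwl = 0.6 × 620 × 11.31 × 400 × 10⁻³ = 1683 kN (longitudinal, 2 welds).
R_nwt = 0.6 × 620 × 11.31 × 185 × 10⁻³ = 778.5 kN (transverse, base value).
(i) R_nwl + R_nwt = 2462 kN; (ii) 0.85 R_nwl + 1.5 R_nwt = 2598 kN.
R_n = max = 2598 kN [governs: (ii)]; φR_n = 1949 kN.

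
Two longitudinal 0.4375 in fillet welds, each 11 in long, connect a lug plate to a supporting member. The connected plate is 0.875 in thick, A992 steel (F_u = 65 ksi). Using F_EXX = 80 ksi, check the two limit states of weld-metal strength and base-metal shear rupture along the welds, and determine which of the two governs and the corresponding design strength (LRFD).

t_e = 0.707 × 0.4375 = 0.3093 in; L = 22 in.
Weld metal: φR_n = 0.75 × 0.6 × 80 × 0.3093 × 22 = 245 kip.
Base metal (shear rupture): φR_n = 0.75 × 0.6 × 65 × 0.875 × 22 = 563.1 kip.
Governing: weld metal.

φR_n ≈ 245 kip (weld metal governs)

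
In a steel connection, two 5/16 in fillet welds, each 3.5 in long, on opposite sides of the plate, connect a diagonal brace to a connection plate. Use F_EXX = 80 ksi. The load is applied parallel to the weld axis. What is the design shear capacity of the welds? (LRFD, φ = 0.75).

φR_n ≈ 55.7 kips

Effective throat t_e = 0.707 × 0.3125 = 0.2209 in.
Total length L = 7 in; A_we = 0.2209 × 7 = 1.547 in².
F_nw = 0.6 F_EXX = 0.6 × 80 = 48 ksi.
φR_n = 0.75 × 48 × 1.547 = 55.68 kips.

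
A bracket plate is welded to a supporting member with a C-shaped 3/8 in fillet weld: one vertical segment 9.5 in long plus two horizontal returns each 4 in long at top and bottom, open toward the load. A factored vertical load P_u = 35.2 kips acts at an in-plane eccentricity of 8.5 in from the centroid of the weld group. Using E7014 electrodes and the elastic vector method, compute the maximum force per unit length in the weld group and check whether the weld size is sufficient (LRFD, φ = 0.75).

f_max ≈ 7.35 kip/in; adequate

E70XX → F_EXX = 70 ksi.
Total weld length L_w = 17.5 in. Treat welds as unit-width lines.
Centroid: x̄ = 2×4×2 / 17.5 = 0.9143 in from the vertical weld.
Polar moment about centroid: J = I_x + I_y = [9.5³/12 + 2×4×4.75²] + [9.5×0.9143² + 2(4³/12 + 4×1.086²)] = 280 in³.
Direct shear f_v = P/L_w = 35.2 / 17.5 = 2.011 kip/in (vertical).
Torsion M = P·e = 35.2 × 8.5 = 299.2 kip·in.
Critical point at (x, y) = (3.086, 4.75) from centroid. f_tx = M·y/J = 5.076 kip/in; f_ty = M·x/J = 3.297 kip/in.
Resultant f_max = √[f_tx² + (f_v + f_ty)²] = √[5.076² + (2.011 + 3.297)²] = 7.345 kip/in.
Capacity per unit length: φr_n = 0.75 × 0.6 × 70 × (0.707 × 0.375) = 8.351 kip/in.
7.345 ≤ 8.351 → adequate.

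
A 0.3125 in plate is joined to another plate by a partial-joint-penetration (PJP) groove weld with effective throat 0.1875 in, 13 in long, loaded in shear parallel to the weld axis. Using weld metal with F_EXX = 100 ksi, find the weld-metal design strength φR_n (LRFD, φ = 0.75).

φR_n ≈ 110 kip

Effective throat (given) t_e = 0.1875 in.
A_we = 0.1875 × 13 = 2.438 in².
F_nw = 0.6 F_EXX = 60 ksi.
φR_n = 0.75 × 60 × 2.438 = 109.7 kip.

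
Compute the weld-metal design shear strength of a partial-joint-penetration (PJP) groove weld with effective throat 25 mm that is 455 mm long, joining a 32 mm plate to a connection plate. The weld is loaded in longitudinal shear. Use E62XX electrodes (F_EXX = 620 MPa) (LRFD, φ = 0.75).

φR_n ≈ 3170 kN

Effective throat (given) t_e = 25 mm.
A_we = 25 × 455 = 11380 mm².
F_nw = 0.6 F_EXX = 372 MPa.
φR_n = 0.75 × 372 × 11380 × 10⁻³ = 3174 kN.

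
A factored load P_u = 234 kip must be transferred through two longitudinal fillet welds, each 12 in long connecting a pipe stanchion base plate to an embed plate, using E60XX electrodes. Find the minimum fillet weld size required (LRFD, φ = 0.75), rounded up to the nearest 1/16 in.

w = 9/16 in

E60XX → F_EXX = 60 ksi.
Total weld length L = 24 in.
Required throat t_e = P_u / (φ × 0.6 F_EXX × L) = 234 / (0.75 × 0.6 × 60 × 24) = 0.3611 in.
Required leg w = t_e / 0.707 = 0.5108 in → use 9/16 in.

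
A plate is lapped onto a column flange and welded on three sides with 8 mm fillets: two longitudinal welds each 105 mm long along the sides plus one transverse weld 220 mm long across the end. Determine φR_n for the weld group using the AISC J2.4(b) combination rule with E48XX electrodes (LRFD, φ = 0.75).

φR_n ≈ 621 kN

E48XX → F_EXX = 480 MPa.
t_e = 0.707 × 8 = 5.656 mm.
R_nwl = 0.6 × 480 × 5.656 × 210 × 10⁻³ = 342.1 kN (longitudinal, 2 welds).
R_nwt = 0.6 × 480 × 5.656 × 220 × 10⁻³ = 358.4 kN (transverse, base value).
(i) R_nwl + R_nwt = 700.4 kN; (ii) 0.85 R_nwl + 1.5 R_nwt = 828.3 kN.
R_n = max = 828.3 kN [governs: (ii)]; φR_n = 621.2 kN.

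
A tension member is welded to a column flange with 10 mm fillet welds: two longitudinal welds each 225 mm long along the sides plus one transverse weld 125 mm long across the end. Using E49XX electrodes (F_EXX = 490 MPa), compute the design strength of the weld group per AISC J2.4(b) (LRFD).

t_e = 0.707 × 10 = 7.07 mm.
R_nwl = 0.6 × 490 × 7.07 × 450 × 10⁻³ = 935.4 kN (longitudinal, 2 welds).
R_nwt = 0.6 × 490 × 7.07 × 125 × 10⁻³ = 259.8 kN (transverse, base value).
(i) R_nwl + R_nwt = 1195 kN; (ii) 0.85 R_nwl + 1.5 R_nwt = 1185 kN.
R_n = max = 1195 kN [governs: (i)]; φR_n = 896.4 kN.

φR_n ≈ 896 kN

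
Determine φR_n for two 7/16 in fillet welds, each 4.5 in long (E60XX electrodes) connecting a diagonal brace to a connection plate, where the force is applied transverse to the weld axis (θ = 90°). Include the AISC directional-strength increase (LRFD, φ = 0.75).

E60XX → F_EXX = 60 ksi.
t_e = 0.707 × 0.4375 = 0.3093 in; A_we = 0.3093 × 9 = 2.784 in².
Directional factor: 1.0 + 0.5 sin^1.5(90°) = 1.5.
F_nw = 0.6 × 60 × 1.5 = 54 ksi.
φR_n = 0.75 × 54 × 2.784 = 112.7 kips.

φR_n ≈ 113 kips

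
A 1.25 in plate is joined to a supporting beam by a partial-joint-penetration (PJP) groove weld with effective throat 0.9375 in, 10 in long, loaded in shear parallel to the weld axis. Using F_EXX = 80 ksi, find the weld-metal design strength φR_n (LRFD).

φR_n ≈ 338 kips

Effective throat (given) t_e = 0.9375 in.
A_we = 0.9375 × 10 = 9.375 in².
F_nw = 0.6 F_EXX = 48 ksi.
φR_n = 0.75 × 48 × 9.375 = 337.5 kips.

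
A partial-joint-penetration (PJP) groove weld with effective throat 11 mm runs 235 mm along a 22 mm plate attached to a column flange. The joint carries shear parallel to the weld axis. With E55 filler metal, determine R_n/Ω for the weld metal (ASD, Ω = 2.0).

E55XX → F_EXX = 550 MPa.
Effective throat (given) t_e = 11 mm.
A_we = 11 × 235 = 2585 mm².
F_nw = 0.6 F_EXX = 330 MPa.
R_n/Ω = (330 × 2585) / 2.0 × 10⁻³ = 426.5 kN.

R_n/Ω ≈ 427 kN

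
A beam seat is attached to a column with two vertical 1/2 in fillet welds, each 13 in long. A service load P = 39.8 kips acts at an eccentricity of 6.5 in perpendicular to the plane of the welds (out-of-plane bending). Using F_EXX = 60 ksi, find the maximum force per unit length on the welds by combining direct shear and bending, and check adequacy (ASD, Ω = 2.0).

L_w = 2 × 13 = 26 in; section modulus (unit throat) S = 2 × L²/6 = 56.33 in².
Direct shear f_v = P/L_w = 39.8/26 = 1.531 kip/in.
Moment M = P × e = 39.8 × 6.5 = 258.7 kip·in; bending f_b = M/S = 4.592 kip/in.
f_max = √(f_v² + f_b²) = √(1.531² + 4.592²) = 4.841 kip/in.
r_n/Ω = (1/2.0) × 0.6 × 60 × (0.707 × 0.5) = 6.363 kip/in → adequate.

f_max ≈ 4.84 kip/in; adequate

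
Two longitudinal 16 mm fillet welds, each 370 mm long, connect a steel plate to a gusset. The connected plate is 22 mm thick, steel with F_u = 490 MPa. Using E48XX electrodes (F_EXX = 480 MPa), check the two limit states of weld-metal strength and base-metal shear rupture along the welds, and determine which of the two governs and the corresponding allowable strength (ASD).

R_n/Ω ≈ 1210 kN (weld metal governs)

t_e = 0.707 × 16 = 11.31 mm; L = 740 mm.
Weld metal: R_n/Ω = (1/2.0) × 0.6 × 480 × 11.31 × 740 × 10⁻³ = 1205 kN.
Base metal (shear rupture): R_n/Ω = (1/2.0) × 0.6 × 490 × 22 × 740 × 10⁻³ = 2393 kN.
Governing: weld metal.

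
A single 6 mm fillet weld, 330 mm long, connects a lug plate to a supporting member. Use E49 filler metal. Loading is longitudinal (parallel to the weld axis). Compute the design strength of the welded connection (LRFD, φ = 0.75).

E49XX → F_EXX = 490 MPa.
Effective throat t_e = 0.707 × 6 = 4.242 mm.
Total length L = 330 mm; A_we = 4.242 × 330 = 1400 mm².
F_nw = 0.6 F_EXX = 0.6 × 490 = 294 MPa.
φR_n = 0.75 × 294 × 1400 × 10⁻³ = 308.7 kN.

φR_n ≈ 309 kN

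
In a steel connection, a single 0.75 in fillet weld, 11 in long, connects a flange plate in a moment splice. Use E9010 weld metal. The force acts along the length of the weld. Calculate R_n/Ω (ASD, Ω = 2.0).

R_n/Ω ≈ 157 kip

E90XX → F_EXX = 90 ksi.
Effective throat t_e = 0.707 × 0.75 = 0.5302 in.
Total length L = 11 in; A_we = 0.5302 × 11 = 5.833 in².
F_nw = 0.6 F_EXX = 0.6 × 90 = 54 ksi.
R_n = 54 × 5.833 = 315 kip; R_n/Ω = 315/2.0 = 157.5 kip.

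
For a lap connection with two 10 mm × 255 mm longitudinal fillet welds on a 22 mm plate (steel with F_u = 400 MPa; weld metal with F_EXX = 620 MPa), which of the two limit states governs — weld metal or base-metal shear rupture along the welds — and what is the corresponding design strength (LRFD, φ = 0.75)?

t_e = 0.707 × 10 = 7.07 mm; L = 510 mm.
Weld metal: φR_n = 0.75 × 0.6 × 620 × 7.07 × 510 × 10⁻³ = 1006 kN.
Base metal (shear rupture): φR_n = 0.75 × 0.6 × 400 × 22 × 510 × 10⁻³ = 2020 kN.
Governing: weld metal.

φR_n ≈ 1010 kN (weld metal governs)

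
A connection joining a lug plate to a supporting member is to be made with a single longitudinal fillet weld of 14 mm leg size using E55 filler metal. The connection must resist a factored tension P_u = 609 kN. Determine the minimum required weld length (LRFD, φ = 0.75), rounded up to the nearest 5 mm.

E55XX → F_EXX = 550 MPa.
Throat t_e = 0.707 × 14 = 9.898 mm.
φr_n = 0.75 × 0.6 × 550 × 9.898 × 10⁻³ = 2.45 kN/mm.
L_req = P_u / φr_n = 609 / 2.45 = 248.6 mm total.
Round up → use L = 250 mm.

L = 250 mm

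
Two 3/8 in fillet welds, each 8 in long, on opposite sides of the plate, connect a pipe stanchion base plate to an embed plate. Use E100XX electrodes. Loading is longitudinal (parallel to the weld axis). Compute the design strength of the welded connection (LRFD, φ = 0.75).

φR_n ≈ 191 kips

E100XX → F_EXX = 100 ksi.
Effective throat t_e = 0.707 × 0.375 = 0.2651 in.
Total length L = 16 in; A_we = 0.2651 × 16 = 4.242 in².
F_nw = 0.6 F_EXX = 0.6 × 100 = 60 ksi.
φR_n = 0.75 × 60 × 4.242 = 190.9 kips.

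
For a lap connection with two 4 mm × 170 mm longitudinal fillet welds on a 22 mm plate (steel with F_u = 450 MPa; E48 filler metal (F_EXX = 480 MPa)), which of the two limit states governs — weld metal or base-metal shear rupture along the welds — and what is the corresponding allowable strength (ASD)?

R_n/Ω ≈ 138 kN (weld metal governs)

t_e = 0.707 × 4 = 2.828 mm; L = 340 mm.
Weld metal: R_n/Ω = (1/2.0) × 0.6 × 480 × 2.828 × 340 × 10⁻³ = 138.5 kN.
Base metal (shear rupture): R_n/Ω = (1/2.0) × 0.6 × 450 × 22 × 340 × 10⁻³ = 1010 kN.
Governing: weld metal.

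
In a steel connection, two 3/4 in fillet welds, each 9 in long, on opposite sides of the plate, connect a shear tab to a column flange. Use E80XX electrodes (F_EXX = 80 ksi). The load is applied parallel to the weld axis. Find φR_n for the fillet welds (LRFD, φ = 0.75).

φR_n ≈ 344 kips

Effective throat t_e = 0.707 × 0.75 = 0.5302 in.
Total length L = 18 in; A_we = 0.5302 × 18 = 9.544 in².
F_nw = 0.6 F_EXX = 0.6 × 80 = 48 ksi.
φR_n = 0.75 × 48 × 9.544 = 343.6 kips.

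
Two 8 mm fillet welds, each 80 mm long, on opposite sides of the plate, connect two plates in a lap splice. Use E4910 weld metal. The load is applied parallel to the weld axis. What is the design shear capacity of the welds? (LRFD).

E49XX → F_EXX = 490 MPa.
Effective throat t_e = 0.707 × 8 = 5.656 mm.
Total length L = 160 mm; A_we = 5.656 × 160 = 905 mm².
F_nw = 0.6 F_EXX = 0.6 × 490 = 294 MPa.
φR_n = 0.75 × 294 × 905 × 10⁻³ = 199.5 kN.

φR_n ≈ 200 kN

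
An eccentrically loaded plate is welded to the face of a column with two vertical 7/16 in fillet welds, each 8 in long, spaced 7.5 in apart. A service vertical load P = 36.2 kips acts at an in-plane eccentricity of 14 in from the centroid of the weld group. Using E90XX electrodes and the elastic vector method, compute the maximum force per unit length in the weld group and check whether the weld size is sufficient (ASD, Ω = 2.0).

E90XX → F_EXX = 90 ksi.
Total weld length L_w = 16 in. Treat welds as unit-width lines.
Polar moment about centroid: J = 2[d³/12 + d(b/2)²] = 2[8³/12 + 8×3.75²] = 310.3 in³.
Direct shear f_v = P/L_w = 36.2 / 16 = 2.263 kip/in (vertical).
Torsion M = P·e = 36.2 × 14 = 506.8 kip·in.
Critical point at (x, y) = (3.75, 4) from centroid. f_tx = M·y/J = 6.532 kip/in; f_ty = M·x/J = 6.124 kip/in.
Resultant f_max = √[f_tx² + (f_v + f_ty)²] = √[6.532² + (2.263 + 6.124)²] = 10.63 kip/in.
Capacity per unit length: r_n/Ω = (1/2.0) × 0.6 × 90 × (0.707 × 0.4375) = 8.351 kip/in.
10.63 > 8.351 → NOT adequate.

f_max ≈ 10.6 kip/in; NOT adequate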